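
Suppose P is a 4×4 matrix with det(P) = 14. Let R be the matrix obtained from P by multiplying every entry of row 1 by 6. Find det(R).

Scaling one row by 6 multiplies the determinant by 6.
det(R) = (6)·(14) = 84

|R| = 84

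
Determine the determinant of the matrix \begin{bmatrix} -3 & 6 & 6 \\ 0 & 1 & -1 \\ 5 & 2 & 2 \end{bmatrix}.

-72

Expand along column 1:
  + (-3) · |1 -1; 2 2| = (-3)·(2 − (-2)) = -12
  + 5 · |6 6; 1 -1| = 5·(-6 − 6) = -60
Sum: (-12) + (-60) = -72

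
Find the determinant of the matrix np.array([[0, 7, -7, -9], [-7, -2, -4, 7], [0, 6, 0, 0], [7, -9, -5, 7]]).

The determinant is 7518.

Expand along row 3 (it has 3 zeros):
  − (6) · M_32   where M_32 = det([0 -7 -9; -7 -4 7; 7 -5 7]) = -1253
det = (-1)·(6)·(-1253) = 7518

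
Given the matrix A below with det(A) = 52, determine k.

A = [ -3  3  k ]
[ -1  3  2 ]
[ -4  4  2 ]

Expanding along the row containing k, det(A) is linear in k: det(A) = (8)·k + (-12).
Set (8)·k + (-12) = 52  ⇒  (8)·k = 64  ⇒  k = 8.

k = 8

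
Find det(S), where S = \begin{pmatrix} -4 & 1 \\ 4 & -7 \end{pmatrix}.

det(S) = (-4)·(-7) − 1·4 = 28 − 4 = 24

det(S) = 24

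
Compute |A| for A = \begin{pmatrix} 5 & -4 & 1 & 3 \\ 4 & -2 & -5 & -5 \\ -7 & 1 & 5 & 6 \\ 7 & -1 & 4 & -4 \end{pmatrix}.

791

Expand along row 1:
  + (5) · M_11   where M_11 = det([-2 -5 -5; 1 5 6; -1 4 -4]) = 53
  − (-4) · M_12   where M_12 = det([4 -5 -5; -7 5 6; 7 4 -4]) = 69
  + (1) · M_13   where M_13 = det([4 -2 -5; -7 1 6; 7 -1 -4]) = -20
  − (3) · M_14   where M_14 = det([4 -2 -5; -7 1 5; 7 -1 4]) = -90
det = (+1)·(5)·(53) + (-1)·(-4)·(69) + (+1)·(1)·(-20) + (-1)·(3)·(-90) = 791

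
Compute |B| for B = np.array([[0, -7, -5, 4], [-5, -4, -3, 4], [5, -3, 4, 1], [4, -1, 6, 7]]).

Expand along row 1 (it has 1 zero):
  − (-7) · M_12   where M_12 = det([-5 -3 4; 5 4 1; 4 6 7]) = 39
  + (-5) · M_13   where M_13 = det([-5 -4 4; 5 -3 1; 4 -1 7]) = 252
  − (4) · M_14   where M_14 = det([-5 -4 -3; 5 -3 4; 4 -1 6]) = 105
det = (-1)·(-7)·(39) + (+1)·(-5)·(252) + (-1)·(4)·(105) = -1407

The determinant is -1407.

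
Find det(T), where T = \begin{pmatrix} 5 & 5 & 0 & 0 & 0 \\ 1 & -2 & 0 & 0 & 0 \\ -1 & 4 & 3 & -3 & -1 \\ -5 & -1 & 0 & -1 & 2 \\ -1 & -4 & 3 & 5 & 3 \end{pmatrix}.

900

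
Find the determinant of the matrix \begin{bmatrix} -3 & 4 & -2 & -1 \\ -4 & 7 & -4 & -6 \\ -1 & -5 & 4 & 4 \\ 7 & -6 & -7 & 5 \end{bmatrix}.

627

Expand along row 1:
  + (-3) · M_11   where M_11 = det([7 -4 -6; -5 4 4; -6 -7 5]) = -22
  − (4) · M_12   where M_12 = det([-4 -4 -6; -1 4 4; 7 -7 5]) = -198
  + (-2) · M_13   where M_13 = det([-4 7 -6; -1 -5 4; 7 -6 5]) = -11
  − (-1) · M_14   where M_14 = det([-4 7 -4; -1 -5 4; 7 -6 -7]) = -253
det = (+1)·(-3)·(-22) + (-1)·(4)·(-198) + (+1)·(-2)·(-11) + (-1)·(-1)·(-253) = 627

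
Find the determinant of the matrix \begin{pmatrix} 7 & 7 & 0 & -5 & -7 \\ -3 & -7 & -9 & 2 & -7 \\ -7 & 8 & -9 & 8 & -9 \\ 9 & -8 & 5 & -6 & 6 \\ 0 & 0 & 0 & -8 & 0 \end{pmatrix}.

The determinant is 32312.

Expand along row 5 (it has 4 zeros):
  − (-8) · M_54   where M_54 = det([7 7 0 -7; -3 -7 -9 -7; -7 8 -9 -9; 9 -8 5 6]) = 4039
det = (-1)·(-8)·(4039) = 32312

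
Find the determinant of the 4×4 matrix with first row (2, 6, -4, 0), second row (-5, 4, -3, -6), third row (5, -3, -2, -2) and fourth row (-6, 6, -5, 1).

-1576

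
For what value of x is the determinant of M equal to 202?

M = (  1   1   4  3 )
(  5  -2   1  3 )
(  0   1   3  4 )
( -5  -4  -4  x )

Expanding along the column containing x, det(M) is linear in x: det(M) = (-2)·x + (186).
Set (-2)·x + (186) = 202  ⇒  (-2)·x = 16  ⇒  x = -8.

-8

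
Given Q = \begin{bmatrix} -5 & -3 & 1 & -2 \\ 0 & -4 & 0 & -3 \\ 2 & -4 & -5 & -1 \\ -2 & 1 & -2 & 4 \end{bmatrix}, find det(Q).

Expand along row 2 (it has 2 zeros):
  + (-4) · M_22   where M_22 = det([-5 1 -2; 2 -5 -1; -2 -2 4]) = 132
  + (-3) · M_24   where M_24 = det([-5 -3 1; 2 -4 -5; -2 1 -2]) = -113
det = (+1)·(-4)·(132) + (+1)·(-3)·(-113) = -189

-189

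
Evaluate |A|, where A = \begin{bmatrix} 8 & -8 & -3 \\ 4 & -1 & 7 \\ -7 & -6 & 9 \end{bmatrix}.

|A| = 1037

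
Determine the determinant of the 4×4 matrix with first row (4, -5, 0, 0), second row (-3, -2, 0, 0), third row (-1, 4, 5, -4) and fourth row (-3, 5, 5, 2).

The matrix is block lower-triangular with a 2×2 block and a 2×2 block on the diagonal, so its determinant equals the product of the determinants of the diagonal blocks.
det of the 2×2 block = -23
det of the 2×2 block = 30
det = (-23)·(30) = -690

The determinant is -690.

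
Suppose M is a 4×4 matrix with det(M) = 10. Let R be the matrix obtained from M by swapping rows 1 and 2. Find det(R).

-10

Swapping two rows multiplies the determinant by −1.
det(R) = (-1)·(10) = -10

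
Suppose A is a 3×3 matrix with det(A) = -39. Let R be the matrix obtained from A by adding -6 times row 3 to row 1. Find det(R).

-39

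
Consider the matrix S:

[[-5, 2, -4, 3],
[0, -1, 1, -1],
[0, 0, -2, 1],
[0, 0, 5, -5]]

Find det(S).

S is block upper-triangular with a 2×2 block and a 2×2 block on the diagonal, so its determinant equals the product of the determinants of the diagonal blocks.
det of the 2×2 block = 5
det of the 2×2 block = 5
det = (5)·(5) = 25

The determinant is 25.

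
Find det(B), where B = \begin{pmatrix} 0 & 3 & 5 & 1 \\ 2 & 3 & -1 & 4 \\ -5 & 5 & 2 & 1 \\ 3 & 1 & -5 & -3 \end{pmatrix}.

|B| = -907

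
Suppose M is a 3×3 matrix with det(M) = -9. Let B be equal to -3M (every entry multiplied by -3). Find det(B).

243

For a 3×3 matrix, det(-3M) = (-3)^3·det(M) = -27·det(M).
det(B) = (-27)·(-9) = 243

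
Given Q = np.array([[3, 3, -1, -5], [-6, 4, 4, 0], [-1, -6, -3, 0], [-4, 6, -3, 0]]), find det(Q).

-1500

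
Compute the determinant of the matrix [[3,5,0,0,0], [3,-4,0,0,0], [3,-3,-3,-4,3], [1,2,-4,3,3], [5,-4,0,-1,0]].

The determinant is -81.

The matrix is block lower-triangular with a 2×2 block and a 3×3 block on the diagonal, so its determinant equals the product of the determinants of the diagonal blocks.
det of the 2×2 block = -27
det of the 3×3 block = 3
det = (-27)·(3) = -81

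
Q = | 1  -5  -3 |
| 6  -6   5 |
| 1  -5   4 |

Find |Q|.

Expand along row 1:
  + 1 · |-6 5; -5 4| = 1·(-24 − (-25)) = 1
  − (-5) · |6 5; 1 4| = −(-5)·(24 − 5) = 95
  + (-3) · |6 -6; 1 -5| = (-3)·(-30 − (-6)) = 72
Sum: (1) + (95) + (72) = 168

168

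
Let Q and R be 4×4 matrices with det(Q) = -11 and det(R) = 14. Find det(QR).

det(QR) = det(Q)·det(R) = (-11)·(14) = -154

-154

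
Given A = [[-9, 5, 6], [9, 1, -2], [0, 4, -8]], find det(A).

576

Expand along column 1:
  + (-9) · |1 -2; 4 -8| = (-9)·(-8 − (-8)) = 0
  − 9 · |5 6; 4 -8| = −9·(-40 − 24) = 576
Sum: (0) + (576) = 576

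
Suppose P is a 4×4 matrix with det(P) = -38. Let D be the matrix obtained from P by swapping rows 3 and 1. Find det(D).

Swapping two rows multiplies the determinant by −1.
det(D) = (-1)·(-38) = 38

|D| = 38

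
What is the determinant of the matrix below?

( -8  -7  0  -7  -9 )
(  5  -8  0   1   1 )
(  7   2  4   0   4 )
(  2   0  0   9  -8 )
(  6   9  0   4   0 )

Expand along column 3 (it has 4 zeros):
  + (4) · M_33   where M_33 = det([-8 -7 -7 -9; 5 -8 1 1; 2 0 9 -8; 6 9 4 0]) = -8395
det = (+1)·(4)·(-8395) = -33580

The determinant is -33580.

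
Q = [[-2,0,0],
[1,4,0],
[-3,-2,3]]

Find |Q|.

The determinant is -24.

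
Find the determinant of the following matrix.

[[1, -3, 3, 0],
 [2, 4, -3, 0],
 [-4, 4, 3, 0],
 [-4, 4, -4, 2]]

156

Expand along column 4 (it has 3 zeros):
  + (2) · M_44   where M_44 = det([1 -3 3; 2 4 -3; -4 4 3]) = 78
det = (+1)·(2)·(78) = 156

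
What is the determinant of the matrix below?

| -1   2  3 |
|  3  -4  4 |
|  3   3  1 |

97

Expand along row 1:
  + (-1) · |-4 4; 3 1| = (-1)·(-4 − 12) = 16
  − 2 · |3 4; 3 1| = −2·(3 − 12) = 18
  + 3 · |3 -4; 3 3| = 3·(9 − (-12)) = 63
Sum: (16) + (18) + (63) = 97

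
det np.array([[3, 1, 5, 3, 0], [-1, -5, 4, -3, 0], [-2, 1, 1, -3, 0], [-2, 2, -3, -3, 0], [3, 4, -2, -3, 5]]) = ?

525

Expand along column 5 (it has 4 zeros):
  + (5) · M_55   where M_55 = det([3 1 5 3; -1 -5 4 -3; -2 1 1 -3; -2 2 -3 -3]) = 105
det = (+1)·(5)·(105) = 525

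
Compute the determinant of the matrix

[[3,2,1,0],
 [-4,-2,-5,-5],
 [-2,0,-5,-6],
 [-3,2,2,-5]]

-50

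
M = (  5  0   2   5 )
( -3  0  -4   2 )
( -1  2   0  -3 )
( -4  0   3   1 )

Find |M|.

370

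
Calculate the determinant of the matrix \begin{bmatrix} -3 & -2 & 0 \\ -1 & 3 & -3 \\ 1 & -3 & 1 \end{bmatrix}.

Expand along row 1:
  + (-3) · |3 -3; -3 1| = (-3)·(3 − 9) = 18
  − (-2) · |-1 -3; 1 1| = −(-2)·(-1 − (-3)) = 4
Sum: (18) + (4) = 22

22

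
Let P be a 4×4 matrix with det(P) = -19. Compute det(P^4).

The determinant is 130321.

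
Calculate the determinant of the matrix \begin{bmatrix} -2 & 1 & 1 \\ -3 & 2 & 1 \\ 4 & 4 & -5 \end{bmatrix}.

-3

Expand along row 1:
  + (-2) · |2 1; 4 -5| = (-2)·(-10 − 4) = 28
  − 1 · |-3 1; 4 -5| = −1·(15 − 4) = -11
  + 1 · |-3 2; 4 4| = 1·(-12 − 8) = -20
Sum: (28) + (-11) + (-20) = -3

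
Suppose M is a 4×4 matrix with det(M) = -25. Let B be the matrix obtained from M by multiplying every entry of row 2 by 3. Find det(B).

The determinant is -75.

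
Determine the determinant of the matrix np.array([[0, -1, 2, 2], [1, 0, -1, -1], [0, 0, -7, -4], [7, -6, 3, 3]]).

Expand along row 3 (it has 2 zeros):
  + (-7) · M_33   where M_33 = det([0 -1 2; 1 0 -1; 7 -6 3]) = -2
  − (-4) · M_34   where M_34 = det([0 -1 2; 1 0 -1; 7 -6 3]) = -2
det = (+1)·(-7)·(-2) + (-1)·(-4)·(-2) = 6

6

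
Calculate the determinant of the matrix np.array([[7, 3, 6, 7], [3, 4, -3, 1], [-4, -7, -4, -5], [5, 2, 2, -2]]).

Expand along row 1:
  + (7) · M_11   where M_11 = det([4 -3 1; -7 -4 -5; 2 2 -2]) = 138
  − (3) · M_12   where M_12 = det([3 -3 1; -4 -4 -5; 5 2 -2]) = 165
  + (6) · M_13   where M_13 = det([3 4 1; -4 -7 -5; 5 2 -2]) = -33
  − (7) · M_14   where M_14 = det([3 4 -3; -4 -7 -4; 5 2 2]) = -147
det = (+1)·(7)·(138) + (-1)·(3)·(165) + (+1)·(6)·(-33) + (-1)·(7)·(-147) = 1302

The determinant is 1302.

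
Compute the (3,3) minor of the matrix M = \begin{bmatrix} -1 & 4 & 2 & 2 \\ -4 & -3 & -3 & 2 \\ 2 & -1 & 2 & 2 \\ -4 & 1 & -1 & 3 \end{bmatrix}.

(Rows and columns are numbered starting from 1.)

-5

Delete row 3 and column 3; the remaining 3×3 submatrix is [-1 4 2; -4 -3 2; -4 1 3].
Its determinant is -5.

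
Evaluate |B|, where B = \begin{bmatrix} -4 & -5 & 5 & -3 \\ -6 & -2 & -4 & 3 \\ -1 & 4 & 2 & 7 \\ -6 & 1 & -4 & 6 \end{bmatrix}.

Expand along row 1:
  + (-4) · M_11   where M_11 = det([-2 -4 3; 4 2 7; 1 -4 6]) = -66
  − (-5) · M_12   where M_12 = det([-6 -4 3; -1 2 7; -6 -4 6]) = -48
  + (5) · M_13   where M_13 = det([-6 -2 3; -1 4 7; -6 1 6]) = 39
  − (-3) · M_14   where M_14 = det([-6 -2 -4; -1 4 2; -6 1 -4]) = 48
det = (+1)·(-4)·(-66) + (-1)·(-5)·(-48) + (+1)·(5)·(39) + (-1)·(-3)·(48) = 363

det(B) = 363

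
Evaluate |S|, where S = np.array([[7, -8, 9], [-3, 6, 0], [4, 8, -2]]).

-468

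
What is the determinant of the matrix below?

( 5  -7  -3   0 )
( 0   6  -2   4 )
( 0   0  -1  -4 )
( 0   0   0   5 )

The matrix is upper triangular, so the determinant is the product of the diagonal entries:
det = (5) · (6) · (-1) · (5) = -150

-150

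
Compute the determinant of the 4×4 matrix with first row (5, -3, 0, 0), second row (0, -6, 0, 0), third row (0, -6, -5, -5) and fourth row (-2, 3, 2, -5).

The matrix is block lower-triangular with a 2×2 block and a 2×2 block on the diagonal, so its determinant equals the product of the determinants of the diagonal blocks.
det of the 2×2 block = -30
det of the 2×2 block = 35
det = (-30)·(35) = -1050

-1050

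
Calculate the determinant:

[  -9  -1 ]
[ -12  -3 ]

15

det = (-9)·(-3) − (-1)·(-12) = 27 − 12 = 15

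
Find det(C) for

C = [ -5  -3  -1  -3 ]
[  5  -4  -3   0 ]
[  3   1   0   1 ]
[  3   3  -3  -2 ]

Expand along row 2 (it has 1 zero):
  − (5) · M_21   where M_21 = det([-3 -1 -3; 1 0 1; 3 -3 -2]) = -5
  + (-4) · M_22   where M_22 = det([-5 -1 -3; 3 0 1; 3 -3 -2]) = 3
  − (-3) · M_23   where M_23 = det([-5 -3 -3; 3 1 1; 3 3 -2]) = -20
det = (-1)·(5)·(-5) + (+1)·(-4)·(3) + (-1)·(-3)·(-20) = -47

|C| = -47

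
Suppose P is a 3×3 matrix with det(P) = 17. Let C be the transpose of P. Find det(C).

17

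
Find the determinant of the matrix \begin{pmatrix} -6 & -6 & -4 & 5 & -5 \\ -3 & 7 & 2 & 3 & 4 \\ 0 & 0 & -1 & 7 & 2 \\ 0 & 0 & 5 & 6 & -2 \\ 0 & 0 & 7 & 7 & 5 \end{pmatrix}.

The determinant is 19860.

The matrix is block upper-triangular with a 2×2 block and a 3×3 block on the diagonal, so its determinant equals the product of the determinants of the diagonal blocks.
det of the 2×2 block = -60
det of the 3×3 block = -331
det = (-60)·(-331) = 19860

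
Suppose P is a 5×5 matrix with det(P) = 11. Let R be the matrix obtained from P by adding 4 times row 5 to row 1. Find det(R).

det(R) = 11

Adding a multiple of one row to another leaves the determinant unchanged.
det(R) = (1)·(11) = 11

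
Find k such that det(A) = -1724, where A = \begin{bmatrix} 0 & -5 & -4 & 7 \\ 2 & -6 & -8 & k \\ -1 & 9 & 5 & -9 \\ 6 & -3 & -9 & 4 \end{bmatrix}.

Expanding along the column containing k, det(A) is linear in k: det(A) = (99)·k + (-932).
Set (99)·k + (-932) = -1724  ⇒  (99)·k = -792  ⇒  k = -8.

k = -8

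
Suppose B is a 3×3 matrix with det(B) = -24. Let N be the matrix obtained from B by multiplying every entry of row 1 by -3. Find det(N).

Scaling one row by -3 multiplies the determinant by -3.
det(N) = (-3)·(-24) = 72

det(N) = 72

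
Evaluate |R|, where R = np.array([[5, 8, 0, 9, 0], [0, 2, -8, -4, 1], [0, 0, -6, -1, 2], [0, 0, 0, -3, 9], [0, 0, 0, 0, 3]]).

540

R is upper triangular, so det(R) is the product of the diagonal entries:
det = (5) · (2) · (-6) · (-3) · (3) = 540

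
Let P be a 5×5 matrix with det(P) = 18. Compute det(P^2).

324

det(P^2) = (det P)^2 = (18)^2 = 324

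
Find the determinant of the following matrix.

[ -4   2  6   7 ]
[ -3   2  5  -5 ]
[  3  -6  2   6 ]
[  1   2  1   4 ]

Expand along row 1:
  + (-4) · M_11   where M_11 = det([2 5 -5; -6 2 6; 2 1 4]) = 234
  − (2) · M_12   where M_12 = det([-3 5 -5; 3 2 6; 1 1 4]) = -41
  + (6) · M_13   where M_13 = det([-3 2 -5; 3 -6 6; 1 2 4]) = 36
  − (7) · M_14   where M_14 = det([-3 2 5; 3 -6 2; 1 2 1]) = 88
det = (+1)·(-4)·(234) + (-1)·(2)·(-41) + (+1)·(6)·(36) + (-1)·(7)·(88) = -1254

-1254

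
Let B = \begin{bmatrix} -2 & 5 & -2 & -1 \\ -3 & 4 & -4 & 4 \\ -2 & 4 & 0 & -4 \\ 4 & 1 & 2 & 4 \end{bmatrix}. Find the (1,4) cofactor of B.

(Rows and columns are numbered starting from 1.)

Delete row 1 and column 4; the remaining 3×3 submatrix is [-3 4 -4; -2 4 0; 4 1 2].
Its determinant is 64.
The cofactor carries sign (−1)^(1+4) = −1, so C_{1,4} = −(64) = -64.

-64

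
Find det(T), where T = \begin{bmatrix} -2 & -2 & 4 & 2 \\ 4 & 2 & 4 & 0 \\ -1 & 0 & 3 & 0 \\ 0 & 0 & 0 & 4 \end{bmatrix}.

The determinant is 112.

Expand along row 4 (it has 3 zeros):
  + (4) · M_44   where M_44 = det([-2 -2 4; 4 2 4; -1 0 3]) = 28
det = (+1)·(4)·(28) = 112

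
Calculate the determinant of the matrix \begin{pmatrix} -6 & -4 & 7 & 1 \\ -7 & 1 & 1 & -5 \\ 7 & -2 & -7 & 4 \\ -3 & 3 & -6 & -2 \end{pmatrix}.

Expand along row 1:
  + (-6) · M_11   where M_11 = det([1 1 -5; -2 -7 4; 3 -6 -2]) = -119
  − (-4) · M_12   where M_12 = det([-7 1 -5; 7 -7 4; -3 -6 -2]) = 51
  + (7) · M_13   where M_13 = det([-7 1 -5; 7 -2 4; -3 3 -2]) = -17
  − (1) · M_14   where M_14 = det([-7 1 1; 7 -2 -7; -3 3 -6]) = -153
det = (+1)·(-6)·(-119) + (-1)·(-4)·(51) + (+1)·(7)·(-17) + (-1)·(1)·(-153) = 952

The determinant is 952.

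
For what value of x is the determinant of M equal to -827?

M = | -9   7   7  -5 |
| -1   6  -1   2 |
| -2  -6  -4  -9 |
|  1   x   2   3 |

4

Expanding along the row containing x, det(M) is linear in x: det(M) = (-254)·x + (189).
Set (-254)·x + (189) = -827  ⇒  (-254)·x = -1016  ⇒  x = 4.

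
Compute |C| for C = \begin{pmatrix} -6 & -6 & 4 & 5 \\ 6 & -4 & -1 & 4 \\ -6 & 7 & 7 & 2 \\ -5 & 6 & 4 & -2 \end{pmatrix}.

Expand along row 1:
  + (-6) · M_11   where M_11 = det([-4 -1 4; 7 7 2; 6 4 -2]) = 6
  − (-6) · M_12   where M_12 = det([6 -1 4; -6 7 2; -5 4 -2]) = -66
  + (4) · M_13   where M_13 = det([6 -4 4; -6 7 2; -5 6 -2]) = -72
  − (5) · M_14   where M_14 = det([6 -4 -1; -6 7 7; -5 6 4]) = -39
det = (+1)·(-6)·(6) + (-1)·(-6)·(-66) + (+1)·(4)·(-72) + (-1)·(5)·(-39) = -525

det(C) = -525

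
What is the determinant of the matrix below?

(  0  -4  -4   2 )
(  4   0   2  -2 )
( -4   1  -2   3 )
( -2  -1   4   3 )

Expand along row 1 (it has 1 zero):
  − (-4) · M_12   where M_12 = det([4 2 -2; -4 -2 3; -2 4 3]) = -20
  + (-4) · M_13   where M_13 = det([4 0 -2; -4 1 3; -2 -1 3]) = 12
  − (2) · M_14   where M_14 = det([4 0 2; -4 1 -2; -2 -1 4]) = 20
det = (-1)·(-4)·(-20) + (+1)·(-4)·(12) + (-1)·(2)·(20) = -168

The determinant is -168.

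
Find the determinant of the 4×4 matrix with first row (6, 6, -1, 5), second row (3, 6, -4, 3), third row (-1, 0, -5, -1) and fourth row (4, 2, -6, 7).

The determinant is -334.

Expand along row 3 (it has 1 zero):
  + (-1) · M_31   where M_31 = det([6 -1 5; 6 -4 3; 2 -6 7]) = -164
  + (-5) · M_33   where M_33 = det([6 6 5; 3 6 3; 4 2 7]) = 72
  − (-1) · M_34   where M_34 = det([6 6 -1; 3 6 -4; 4 2 -6]) = -138
det = (+1)·(-1)·(-164) + (+1)·(-5)·(72) + (-1)·(-1)·(-138) = -334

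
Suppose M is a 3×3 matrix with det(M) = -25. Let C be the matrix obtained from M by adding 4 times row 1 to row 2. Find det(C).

Adding a multiple of one row to another leaves the determinant unchanged.
det(C) = (1)·(-25) = -25

|C| = -25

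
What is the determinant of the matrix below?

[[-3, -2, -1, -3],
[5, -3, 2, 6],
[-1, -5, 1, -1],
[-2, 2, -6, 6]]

112

Expand along row 1:
  + (-3) · M_11   where M_11 = det([-3 2 6; -5 1 -1; 2 -6 6]) = 224
  − (-2) · M_12   where M_12 = det([5 2 6; -1 1 -1; -2 -6 6]) = 64
  + (-1) · M_13   where M_13 = det([5 -3 6; -1 -5 -1; -2 2 6]) = -236
  − (-3) · M_14   where M_14 = det([5 -3 2; -1 -5 1; -2 2 -6]) = 140
det = (+1)·(-3)·(224) + (-1)·(-2)·(64) + (+1)·(-1)·(-236) + (-1)·(-3)·(140) = 112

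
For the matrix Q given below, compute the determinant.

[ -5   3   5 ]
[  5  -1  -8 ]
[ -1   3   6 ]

det(Q) = -86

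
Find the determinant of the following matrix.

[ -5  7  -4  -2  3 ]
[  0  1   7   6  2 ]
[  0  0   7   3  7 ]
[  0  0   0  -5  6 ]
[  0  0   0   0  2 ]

The matrix is upper triangular, so the determinant is the product of the diagonal entries:
det = (-5) · (1) · (7) · (-5) · (2) = 350

The determinant is 350.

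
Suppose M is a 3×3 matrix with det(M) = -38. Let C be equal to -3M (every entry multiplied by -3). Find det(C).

For a 3×3 matrix, det(-3M) = (-3)^3·det(M) = -27·det(M).
det(C) = (-27)·(-38) = 1026

det(C) = 1026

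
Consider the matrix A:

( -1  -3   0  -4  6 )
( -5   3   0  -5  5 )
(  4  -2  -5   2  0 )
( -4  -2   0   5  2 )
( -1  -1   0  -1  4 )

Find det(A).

det(A) = 1860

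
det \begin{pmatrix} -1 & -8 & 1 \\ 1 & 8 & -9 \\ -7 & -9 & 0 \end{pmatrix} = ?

-376

Expand along column 3:
  + 1 · |1 8; -7 -9| = 1·(-9 − (-56)) = 47
  − (-9) · |-1 -8; -7 -9| = −(-9)·(9 − 56) = -423
Sum: (47) + (-423) = -376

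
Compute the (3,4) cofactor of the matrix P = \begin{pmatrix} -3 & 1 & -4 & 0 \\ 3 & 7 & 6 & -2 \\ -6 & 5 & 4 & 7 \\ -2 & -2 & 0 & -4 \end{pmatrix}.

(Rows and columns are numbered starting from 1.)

Delete row 3 and column 4; the remaining 3×3 submatrix is [-3 1 -4; 3 7 6; -2 -2 0].
Its determinant is -80.
The cofactor carries sign (−1)^(3+4) = −1, so C_{3,4} = −(-80) = 80.

The cofactor is 80.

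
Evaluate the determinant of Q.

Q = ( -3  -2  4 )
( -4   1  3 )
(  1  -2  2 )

The determinant is -18.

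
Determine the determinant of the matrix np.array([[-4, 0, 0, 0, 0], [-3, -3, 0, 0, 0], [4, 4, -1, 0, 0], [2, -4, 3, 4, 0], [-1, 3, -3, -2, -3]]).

144

The matrix is lower triangular, so the determinant is the product of the diagonal entries:
det = (-4) · (-3) · (-1) · (4) · (-3) = 144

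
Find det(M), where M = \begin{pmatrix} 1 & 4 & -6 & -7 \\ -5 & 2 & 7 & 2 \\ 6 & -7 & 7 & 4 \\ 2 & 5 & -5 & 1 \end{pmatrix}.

2489

Expand along row 1:
  + (1) · M_11   where M_11 = det([2 7 2; -7 7 4; 5 -5 1]) = 243
  − (4) · M_12   where M_12 = det([-5 7 2; 6 7 4; 2 -5 1]) = -209
  + (-6) · M_13   where M_13 = det([-5 2 2; 6 -7 4; 2 5 1]) = 227
  − (-7) · M_14   where M_14 = det([-5 2 7; 6 -7 7; 2 5 -5]) = 396
det = (+1)·(1)·(243) + (-1)·(4)·(-209) + (+1)·(-6)·(227) + (-1)·(-7)·(396) = 2489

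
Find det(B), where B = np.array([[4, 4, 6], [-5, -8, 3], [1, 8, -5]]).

Expand along column 1:
  + 4 · |-8 3; 8 -5| = 4·(40 − 24) = 64
  − (-5) · |4 6; 8 -5| = −(-5)·(-20 − 48) = -340
  + 1 · |4 6; -8 3| = 1·(12 − (-48)) = 60
Sum: (64) + (-340) + (60) = -216

det(B) = -216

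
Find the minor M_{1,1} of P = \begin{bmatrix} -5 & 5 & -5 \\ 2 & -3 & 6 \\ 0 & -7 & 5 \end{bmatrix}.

Delete row 1 and column 1; the remaining 2×2 submatrix is [-3 6; -7 5].
Its determinant is (-3)·5 − 6·(-7) = 27.

27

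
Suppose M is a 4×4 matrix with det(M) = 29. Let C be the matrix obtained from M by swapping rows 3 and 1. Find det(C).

Swapping two rows multiplies the determinant by −1.
det(C) = (-1)·(29) = -29

det(C) = -29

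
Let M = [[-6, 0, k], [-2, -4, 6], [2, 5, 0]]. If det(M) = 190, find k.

Expanding along the column containing k, det(M) is linear in k: det(M) = (-2)·k + (180).
Set (-2)·k + (180) = 190  ⇒  (-2)·k = 10  ⇒  k = -5.

-5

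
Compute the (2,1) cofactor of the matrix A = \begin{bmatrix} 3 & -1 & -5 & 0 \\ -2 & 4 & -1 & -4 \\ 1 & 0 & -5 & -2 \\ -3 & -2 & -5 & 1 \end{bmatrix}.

5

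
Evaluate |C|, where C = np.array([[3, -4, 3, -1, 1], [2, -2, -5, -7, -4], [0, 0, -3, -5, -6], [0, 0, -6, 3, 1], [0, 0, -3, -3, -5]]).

The determinant is 78.

C is block upper-triangular with a 2×2 block and a 3×3 block on the diagonal, so its determinant equals the product of the determinants of the diagonal blocks.
det of the 2×2 block = 2
det of the 3×3 block = 39
det = (2)·(39) = 78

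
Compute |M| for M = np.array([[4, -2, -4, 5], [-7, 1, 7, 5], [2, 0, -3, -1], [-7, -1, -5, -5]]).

det(M) = -450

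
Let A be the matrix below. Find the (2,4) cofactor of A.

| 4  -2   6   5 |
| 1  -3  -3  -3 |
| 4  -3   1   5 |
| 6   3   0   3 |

Delete row 2 and column 4; the remaining 3×3 submatrix is [4 -2 6; 4 -3 1; 6 3 0].
Its determinant is 156.
The cofactor carries sign (−1)^(2+4) = +1, so C_{2,4} = +(156) = 156.

156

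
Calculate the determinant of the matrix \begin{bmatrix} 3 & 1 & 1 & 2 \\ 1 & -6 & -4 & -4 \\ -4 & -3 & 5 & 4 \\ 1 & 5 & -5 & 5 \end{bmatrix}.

Expand along row 1:
  + (3) · M_11   where M_11 = det([-6 -4 -4; -3 5 4; 5 -5 5]) = -370
  − (1) · M_12   where M_12 = det([1 -4 -4; -4 5 4; 1 -5 5]) = -111
  + (1) · M_13   where M_13 = det([1 -6 -4; -4 -3 4; 1 5 5]) = -111
  − (2) · M_14   where M_14 = det([1 -6 -4; -4 -3 5; 1 5 -5]) = 148
det = (+1)·(3)·(-370) + (-1)·(1)·(-111) + (+1)·(1)·(-111) + (-1)·(2)·(148) = -1406

The determinant is -1406.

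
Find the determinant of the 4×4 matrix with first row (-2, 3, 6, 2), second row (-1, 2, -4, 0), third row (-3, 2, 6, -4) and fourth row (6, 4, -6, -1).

-1150

Expand along row 2 (it has 1 zero):
  − (-1) · M_21   where M_21 = det([3 6 2; 2 6 -4; 4 -6 -1]) = -246
  + (2) · M_22   where M_22 = det([-2 6 2; -3 6 -4; 6 -6 -1]) = -138
  − (-4) · M_23   where M_23 = det([-2 3 2; -3 2 -4; 6 4 -1]) = -157
det = (-1)·(-1)·(-246) + (+1)·(2)·(-138) + (-1)·(-4)·(-157) = -1150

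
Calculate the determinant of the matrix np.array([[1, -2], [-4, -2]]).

-10

det = 1·(-2) − (-2)·(-4) = -2 − 8 = -10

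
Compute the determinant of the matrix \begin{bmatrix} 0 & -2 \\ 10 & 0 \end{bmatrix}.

det = 0·0 − (-2)·10 = 0 − (-20) = 20

20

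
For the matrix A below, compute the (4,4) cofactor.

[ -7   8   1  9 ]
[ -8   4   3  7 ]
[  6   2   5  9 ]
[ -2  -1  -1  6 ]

The cofactor is 326.

Delete row 4 and column 4; the remaining 3×3 submatrix is [-7 8 1; -8 4 3; 6 2 5].
Its determinant is 326.
The cofactor carries sign (−1)^(4+4) = +1, so C_{4,4} = +(326) = 326.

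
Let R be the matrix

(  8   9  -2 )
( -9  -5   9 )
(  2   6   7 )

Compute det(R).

Expand along row 1:
  + 8 · |-5 9; 6 7| = 8·(-35 − 54) = -712
  − 9 · |-9 9; 2 7| = −9·(-63 − 18) = 729
  + (-2) · |-9 -5; 2 6| = (-2)·(-54 − (-10)) = 88
Sum: (-712) + (729) + (88) = 105

105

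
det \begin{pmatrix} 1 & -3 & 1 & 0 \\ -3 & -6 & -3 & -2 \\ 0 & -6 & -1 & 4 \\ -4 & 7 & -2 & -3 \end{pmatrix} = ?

109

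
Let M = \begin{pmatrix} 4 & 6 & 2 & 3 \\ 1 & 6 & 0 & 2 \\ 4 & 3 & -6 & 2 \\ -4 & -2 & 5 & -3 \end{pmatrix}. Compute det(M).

189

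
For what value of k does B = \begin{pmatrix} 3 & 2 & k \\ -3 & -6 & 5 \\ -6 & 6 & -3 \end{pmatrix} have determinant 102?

Expanding along the column containing k, det(B) is linear in k: det(B) = (-54)·k + (-114).
Set (-54)·k + (-114) = 102  ⇒  (-54)·k = 216  ⇒  k = -4.

k = -4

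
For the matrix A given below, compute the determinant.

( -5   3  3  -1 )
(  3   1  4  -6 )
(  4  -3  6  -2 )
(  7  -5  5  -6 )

Expand along row 1:
  + (-5) · M_11   where M_11 = det([1 4 -6; -3 6 -2; -5 5 -6]) = -148
  − (3) · M_12   where M_12 = det([3 4 -6; 4 6 -2; 7 5 -6]) = 94
  + (3) · M_13   where M_13 = det([3 1 -6; 4 -3 -2; 7 -5 -6]) = 28
  − (-1) · M_14   where M_14 = det([3 1 4; 4 -3 6; 7 -5 5]) = 71
det = (+1)·(-5)·(-148) + (-1)·(3)·(94) + (+1)·(3)·(28) + (-1)·(-1)·(71) = 613

613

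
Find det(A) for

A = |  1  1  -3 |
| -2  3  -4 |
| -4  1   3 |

Expand along row 1:
  + 1 · |3 -4; 1 3| = 1·(9 − (-4)) = 13
  − 1 · |-2 -4; -4 3| = −1·(-6 − 16) = 22
  + (-3) · |-2 3; -4 1| = (-3)·(-2 − (-12)) = -30
Sum: (13) + (22) + (-30) = 5

det(A) = 5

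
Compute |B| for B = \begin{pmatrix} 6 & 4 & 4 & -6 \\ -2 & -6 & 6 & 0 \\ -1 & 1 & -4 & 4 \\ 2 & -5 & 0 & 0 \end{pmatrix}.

-628

Expand along row 4 (it has 2 zeros):
  − (2) · M_41   where M_41 = det([4 4 -6; -6 6 0; 1 -4 4]) = 84
  + (-5) · M_42   where M_42 = det([6 4 -6; -2 6 0; -1 -4 4]) = 92
det = (-1)·(2)·(84) + (+1)·(-5)·(92) = -628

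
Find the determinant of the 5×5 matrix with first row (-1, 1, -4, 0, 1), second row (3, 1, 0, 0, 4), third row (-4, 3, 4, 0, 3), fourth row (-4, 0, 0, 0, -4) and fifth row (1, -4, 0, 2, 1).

-160

Expand along column 4 (it has 4 zeros):
  − (2) · M_54   where M_54 = det([-1 1 -4 1; 3 1 0 4; -4 3 4 3; -4 0 0 -4]) = 80
det = (-1)·(2)·(80) = -160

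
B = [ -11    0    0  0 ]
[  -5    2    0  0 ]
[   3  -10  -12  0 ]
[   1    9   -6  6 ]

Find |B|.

1584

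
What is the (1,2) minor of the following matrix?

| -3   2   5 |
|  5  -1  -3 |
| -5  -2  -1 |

-20

Delete row 1 and column 2; the remaining 2×2 submatrix is [5 -3; -5 -1].
Its determinant is 5·(-1) − (-3)·(-5) = -20.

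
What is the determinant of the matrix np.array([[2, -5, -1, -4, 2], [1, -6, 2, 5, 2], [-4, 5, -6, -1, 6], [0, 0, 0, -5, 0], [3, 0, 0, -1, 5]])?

-3735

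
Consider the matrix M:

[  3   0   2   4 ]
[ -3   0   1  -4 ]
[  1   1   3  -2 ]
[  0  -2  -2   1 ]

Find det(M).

The determinant is 51.

Expand along column 2 (it has 2 zeros):
  − (1) · M_32   where M_32 = det([3 2 4; -3 1 -4; 0 -2 1]) = 9
  + (-2) · M_42   where M_42 = det([3 2 4; -3 1 -4; 1 3 -2]) = -30
det = (-1)·(1)·(9) + (+1)·(-2)·(-30) = 51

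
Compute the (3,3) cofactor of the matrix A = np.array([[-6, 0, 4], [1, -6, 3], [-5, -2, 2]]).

Delete row 3 and column 3; the remaining 2×2 submatrix is [-6 0; 1 -6].
Its determinant is (-6)·(-6) − 0·1 = 36.
The cofactor carries sign (−1)^(3+3) = +1, so C_{3,3} = +(36) = 36.

36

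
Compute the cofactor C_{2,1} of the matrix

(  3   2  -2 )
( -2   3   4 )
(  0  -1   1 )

Delete row 2 and column 1; the remaining 2×2 submatrix is [2 -2; -1 1].
Its determinant is 2·1 − (-2)·(-1) = 0.
The cofactor carries sign (−1)^(2+1) = −1, so C_{2,1} = −(0) = 0.

The cofactor is 0.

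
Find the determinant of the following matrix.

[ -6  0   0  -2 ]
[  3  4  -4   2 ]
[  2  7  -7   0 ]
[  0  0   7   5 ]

Expand along row 1 (it has 2 zeros):
  + (-6) · M_11   where M_11 = det([4 -4 2; 7 -7 0; 0 7 5]) = 98
  − (-2) · M_14   where M_14 = det([3 4 -4; 2 7 -7; 0 0 7]) = 91
det = (+1)·(-6)·(98) + (-1)·(-2)·(91) = -406

The determinant is -406.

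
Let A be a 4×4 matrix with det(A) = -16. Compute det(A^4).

det(A^4) = (det A)^4 = (-16)^4 = 65536

65536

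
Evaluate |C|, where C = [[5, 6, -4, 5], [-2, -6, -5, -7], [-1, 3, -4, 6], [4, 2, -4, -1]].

-159

Expand along row 1:
  + (5) · M_11   where M_11 = det([-6 -5 -7; 3 -4 6; 2 -4 -1]) = -215
  − (6) · M_12   where M_12 = det([-2 -5 -7; -1 -4 6; 4 -4 -1]) = -311
  + (-4) · M_13   where M_13 = det([-2 -6 -7; -1 3 6; 4 2 -1]) = -10
  − (5) · M_14   where M_14 = det([-2 -6 -5; -1 3 -4; 4 2 -4]) = 198
det = (+1)·(5)·(-215) + (-1)·(6)·(-311) + (+1)·(-4)·(-10) + (-1)·(5)·(198) = -159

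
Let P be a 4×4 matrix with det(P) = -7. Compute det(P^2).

det(P^2) = (det P)^2 = (-7)^2 = 49

49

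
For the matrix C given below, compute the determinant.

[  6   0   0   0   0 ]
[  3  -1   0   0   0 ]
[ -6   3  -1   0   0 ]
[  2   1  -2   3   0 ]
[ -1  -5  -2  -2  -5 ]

-90

C is lower triangular, so det(C) is the product of the diagonal entries:
det = (6) · (-1) · (-1) · (3) · (-5) = -90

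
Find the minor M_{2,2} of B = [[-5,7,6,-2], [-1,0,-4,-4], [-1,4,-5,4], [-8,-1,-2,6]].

Delete row 2 and column 2; the remaining 3×3 submatrix is [-5 6 -2; -1 -5 4; -8 -2 6].
Its determinant is 30.

The minor is 30.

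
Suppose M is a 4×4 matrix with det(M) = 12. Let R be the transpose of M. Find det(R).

|R| = 12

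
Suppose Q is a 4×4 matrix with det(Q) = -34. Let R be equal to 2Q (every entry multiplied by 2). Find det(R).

-544

For a 4×4 matrix, det(2Q) = 2^4·det(Q) = 16·det(Q).
det(R) = (16)·(-34) = -544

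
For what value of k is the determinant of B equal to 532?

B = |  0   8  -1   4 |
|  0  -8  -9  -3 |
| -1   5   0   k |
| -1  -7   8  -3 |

Expanding along the row containing k, det(B) is linear in k: det(B) = (-80)·k + (292).
Set (-80)·k + (292) = 532  ⇒  (-80)·k = 240  ⇒  k = -3.

-3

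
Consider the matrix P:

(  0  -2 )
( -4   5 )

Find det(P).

det(P) = 0·5 − (-2)·(-4) = 0 − 8 = -8

The determinant is -8.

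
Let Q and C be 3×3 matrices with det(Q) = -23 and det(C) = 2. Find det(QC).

-46

det(QC) = det(Q)·det(C) = (-23)·(2) = -46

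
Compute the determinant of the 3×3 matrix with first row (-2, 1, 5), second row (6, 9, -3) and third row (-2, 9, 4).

Expand along column 1:
  + (-2) · |9 -3; 9 4| = (-2)·(36 − (-27)) = -126
  − 6 · |1 5; 9 4| = −6·(4 − 45) = 246
  + (-2) · |1 5; 9 -3| = (-2)·(-3 − 45) = 96
Sum: (-126) + (246) + (96) = 216

216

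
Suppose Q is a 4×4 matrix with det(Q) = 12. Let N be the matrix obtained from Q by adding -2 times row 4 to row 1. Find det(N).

12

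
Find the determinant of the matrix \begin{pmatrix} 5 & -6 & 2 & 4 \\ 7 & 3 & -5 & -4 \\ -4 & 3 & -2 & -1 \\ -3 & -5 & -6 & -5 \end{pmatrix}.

Expand along row 1:
  + (5) · M_11   where M_11 = det([3 -5 -4; 3 -2 -1; -5 -6 -5]) = 24
  − (-6) · M_12   where M_12 = det([7 -5 -4; -4 -2 -1; -3 -6 -5]) = 41
  + (2) · M_13   where M_13 = det([7 3 -4; -4 3 -1; -3 -5 -5]) = -307
  − (4) · M_14   where M_14 = det([7 3 -5; -4 3 -2; -3 -5 -6]) = -395
det = (+1)·(5)·(24) + (-1)·(-6)·(41) + (+1)·(2)·(-307) + (-1)·(4)·(-395) = 1332

1332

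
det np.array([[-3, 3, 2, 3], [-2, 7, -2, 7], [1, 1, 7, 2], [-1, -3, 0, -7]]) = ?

Expand along row 4 (it has 1 zero):
  − (-1) · M_41   where M_41 = det([3 2 3; 7 -2 7; 1 7 2]) = -20
  + (-3) · M_42   where M_42 = det([-3 2 3; -2 -2 7; 1 7 2]) = 145
  + (-7) · M_44   where M_44 = det([-3 3 2; -2 7 -2; 1 1 7]) = -135
det = (-1)·(-1)·(-20) + (+1)·(-3)·(145) + (+1)·(-7)·(-135) = 490

490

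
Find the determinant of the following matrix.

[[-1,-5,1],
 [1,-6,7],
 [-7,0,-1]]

Expand along column 2:
  − (-5) · |1 7; -7 -1| = −(-5)·(-1 − (-49)) = 240
  + (-6) · |-1 1; -7 -1| = (-6)·(1 − (-7)) = -48
Sum: (240) + (-48) = 192

192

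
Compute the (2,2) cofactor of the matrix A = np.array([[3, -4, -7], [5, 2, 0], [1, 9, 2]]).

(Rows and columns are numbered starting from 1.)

Delete row 2 and column 2; the remaining 2×2 submatrix is [3 -7; 1 2].
Its determinant is 3·2 − (-7)·1 = 13.
The cofactor carries sign (−1)^(2+2) = +1, so C_{2,2} = +(13) = 13.

13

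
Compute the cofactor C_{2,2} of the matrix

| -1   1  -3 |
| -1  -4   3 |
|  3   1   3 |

The cofactor is 6.

Delete row 2 and column 2; the remaining 2×2 submatrix is [-1 -3; 3 3].
Its determinant is (-1)·3 − (-3)·3 = 6.
The cofactor carries sign (−1)^(2+2) = +1, so C_{2,2} = +(6) = 6.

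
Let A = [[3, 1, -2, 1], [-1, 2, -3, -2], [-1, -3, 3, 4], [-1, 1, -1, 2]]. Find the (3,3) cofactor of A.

Delete row 3 and column 3; the remaining 3×3 submatrix is [3 1 1; -1 2 -2; -1 1 2].
Its determinant is 23.
The cofactor carries sign (−1)^(3+3) = +1, so C_{3,3} = +(23) = 23.

23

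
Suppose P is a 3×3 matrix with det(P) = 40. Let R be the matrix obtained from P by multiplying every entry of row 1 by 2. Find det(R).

The determinant is 80.

Scaling one row by 2 multiplies the determinant by 2.
det(R) = (2)·(40) = 80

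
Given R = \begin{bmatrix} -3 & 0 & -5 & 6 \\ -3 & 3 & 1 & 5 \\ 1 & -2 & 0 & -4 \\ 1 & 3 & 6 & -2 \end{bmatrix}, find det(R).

Expand along row 1 (it has 1 zero):
  + (-3) · M_11   where M_11 = det([3 1 5; -2 0 -4; 3 6 -2]) = -4
  + (-5) · M_13   where M_13 = det([-3 3 5; 1 -2 -4; 1 3 -2]) = -29
  − (6) · M_14   where M_14 = det([-3 3 1; 1 -2 0; 1 3 6]) = 23
det = (+1)·(-3)·(-4) + (+1)·(-5)·(-29) + (-1)·(6)·(23) = 19

The determinant is 19.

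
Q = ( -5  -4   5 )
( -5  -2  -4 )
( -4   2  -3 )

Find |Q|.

Expand along row 1:
  + (-5) · |-2 -4; 2 -3| = (-5)·(6 − (-8)) = -70
  − (-4) · |-5 -4; -4 -3| = −(-4)·(15 − 16) = -4
  + 5 · |-5 -2; -4 2| = 5·(-10 − 8) = -90
Sum: (-70) + (-4) + (-90) = -164

-164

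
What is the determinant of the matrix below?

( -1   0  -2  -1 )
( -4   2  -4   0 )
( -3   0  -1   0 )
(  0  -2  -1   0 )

-22

Expand along column 4 (it has 3 zeros):
  − (-1) · M_14   where M_14 = det([-4 2 -4; -3 0 -1; 0 -2 -1]) = -22
det = (-1)·(-1)·(-22) = -22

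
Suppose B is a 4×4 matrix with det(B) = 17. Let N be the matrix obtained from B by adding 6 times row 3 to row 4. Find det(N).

Adding a multiple of one row to another leaves the determinant unchanged.
det(N) = (1)·(17) = 17

|N| = 17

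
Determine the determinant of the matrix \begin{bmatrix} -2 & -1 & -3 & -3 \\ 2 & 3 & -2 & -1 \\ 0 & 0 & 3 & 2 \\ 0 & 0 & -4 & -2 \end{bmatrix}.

-8

The matrix is block upper-triangular with a 2×2 block and a 2×2 block on the diagonal, so its determinant equals the product of the determinants of the diagonal blocks.
det of the 2×2 block = -4
det of the 2×2 block = 2
det = (-4)·(2) = -8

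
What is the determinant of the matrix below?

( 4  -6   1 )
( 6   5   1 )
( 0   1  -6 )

The determinant is -334.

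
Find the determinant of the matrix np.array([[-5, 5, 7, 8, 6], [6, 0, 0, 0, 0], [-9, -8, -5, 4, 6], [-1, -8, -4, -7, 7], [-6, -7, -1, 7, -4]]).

Expand along row 2 (it has 4 zeros):
  − (6) · M_21   where M_21 = det([5 7 8 6; -8 -5 4 6; -8 -4 -7 7; -7 -1 7 -4]) = 7275
det = (-1)·(6)·(7275) = -43650

-43650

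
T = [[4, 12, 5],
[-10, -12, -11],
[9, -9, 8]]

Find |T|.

Expand along row 1:
  + 4 · |-12 -11; -9 8| = 4·(-96 − 99) = -780
  − 12 · |-10 -11; 9 8| = −12·(-80 − (-99)) = -228
  + 5 · |-10 -12; 9 -9| = 5·(90 − (-108)) = 990
Sum: (-780) + (-228) + (990) = -18

|T| = -18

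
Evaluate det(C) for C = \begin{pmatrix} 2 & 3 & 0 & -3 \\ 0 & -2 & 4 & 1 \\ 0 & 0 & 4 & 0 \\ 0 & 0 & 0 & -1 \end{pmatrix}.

16

C is upper triangular, so det(C) is the product of the diagonal entries:
det = (2) · (-2) · (4) · (-1) = 16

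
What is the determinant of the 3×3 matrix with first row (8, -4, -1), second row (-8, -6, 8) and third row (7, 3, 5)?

Expand along row 1:
  + 8 · |-6 8; 3 5| = 8·(-30 − 24) = -432
  − (-4) · |-8 8; 7 5| = −(-4)·(-40 − 56) = -384
  + (-1) · |-8 -6; 7 3| = (-1)·(-24 − (-42)) = -18
Sum: (-432) + (-384) + (-18) = -834

-834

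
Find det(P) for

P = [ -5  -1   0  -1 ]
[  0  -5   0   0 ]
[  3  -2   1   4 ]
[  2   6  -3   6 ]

Expand along row 2 (it has 3 zeros):
  + (-5) · M_22   where M_22 = det([-5 0 -1; 3 1 4; 2 -3 6]) = -79
det = (+1)·(-5)·(-79) = 395

|P| = 395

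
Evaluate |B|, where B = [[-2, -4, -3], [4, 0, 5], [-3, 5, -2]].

18

Expand along column 2:
  − (-4) · |4 5; -3 -2| = −(-4)·(-8 − (-15)) = 28
  − 5 · |-2 -3; 4 5| = −5·(-10 − (-12)) = -10
Sum: (28) + (-10) = 18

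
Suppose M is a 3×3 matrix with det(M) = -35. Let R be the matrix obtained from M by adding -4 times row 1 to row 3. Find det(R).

-35

Adding a multiple of one row to another leaves the determinant unchanged.
det(R) = (1)·(-35) = -35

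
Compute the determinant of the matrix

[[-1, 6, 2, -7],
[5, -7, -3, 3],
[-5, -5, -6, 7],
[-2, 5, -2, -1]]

Expand along row 1:
  + (-1) · M_11   where M_11 = det([-7 -3 3; -5 -6 7; 5 -2 -1]) = -110
  − (6) · M_12   where M_12 = det([5 -3 3; -5 -6 7; -2 -2 -1]) = 151
  + (2) · M_13   where M_13 = det([5 -7 3; -5 -5 7; -2 5 -1]) = -122
  − (-7) · M_14   where M_14 = det([5 -7 -3; -5 -5 -6; -2 5 -2]) = 291
det = (+1)·(-1)·(-110) + (-1)·(6)·(151) + (+1)·(2)·(-122) + (-1)·(-7)·(291) = 997

997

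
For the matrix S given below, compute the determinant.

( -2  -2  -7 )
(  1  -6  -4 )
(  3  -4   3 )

0

Expand along row 1:
  + (-2) · |-6 -4; -4 3| = (-2)·(-18 − 16) = 68
  − (-2) · |1 -4; 3 3| = −(-2)·(3 − (-12)) = 30
  + (-7) · |1 -6; 3 -4| = (-7)·(-4 − (-18)) = -98
Sum: (68) + (30) + (-98) = 0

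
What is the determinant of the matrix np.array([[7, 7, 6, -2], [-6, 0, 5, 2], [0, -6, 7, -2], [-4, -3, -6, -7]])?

-6204

Expand along row 2 (it has 1 zero):
  − (-6) · M_21   where M_21 = det([7 6 -2; -6 7 -2; -3 -6 -7]) = -757
  − (5) · M_23   where M_23 = det([7 7 -2; 0 -6 -2; -4 -3 -7]) = 356
  + (2) · M_24   where M_24 = det([7 7 6; 0 -6 7; -4 -3 -6]) = 59
det = (-1)·(-6)·(-757) + (-1)·(5)·(356) + (+1)·(2)·(59) = -6204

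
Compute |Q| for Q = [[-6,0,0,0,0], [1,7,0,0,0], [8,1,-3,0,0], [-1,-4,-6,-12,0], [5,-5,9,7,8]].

|Q| = -12096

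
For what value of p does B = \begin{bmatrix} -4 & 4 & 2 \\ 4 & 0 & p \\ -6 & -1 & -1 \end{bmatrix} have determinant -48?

Expanding along the row containing p, det(B) is linear in p: det(B) = (-28)·p + (8).
Set (-28)·p + (8) = -48  ⇒  (-28)·p = -56  ⇒  p = 2.

p = 2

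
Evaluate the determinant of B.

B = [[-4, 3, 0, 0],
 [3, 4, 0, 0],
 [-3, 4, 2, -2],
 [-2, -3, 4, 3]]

-350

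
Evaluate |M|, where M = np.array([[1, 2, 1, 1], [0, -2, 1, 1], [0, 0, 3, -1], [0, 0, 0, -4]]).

M is upper triangular, so det(M) is the product of the diagonal entries:
det = (1) · (-2) · (3) · (-4) = 24

24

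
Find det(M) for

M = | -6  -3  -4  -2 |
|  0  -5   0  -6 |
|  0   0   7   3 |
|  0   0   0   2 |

420

M is upper triangular, so det(M) is the product of the diagonal entries:
det = (-6) · (-5) · (7) · (2) = 420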